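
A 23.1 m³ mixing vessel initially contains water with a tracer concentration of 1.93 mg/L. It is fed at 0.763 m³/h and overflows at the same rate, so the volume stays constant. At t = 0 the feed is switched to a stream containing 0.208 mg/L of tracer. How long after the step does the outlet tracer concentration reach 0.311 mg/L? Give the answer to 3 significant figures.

85.3 h

Species balance on the tank: V dC/dt = Q(C_in − C), so τ = V/Q = 30.275 h.
C(t) = C_in + (C₀ − C_in) e^(−t/τ). Set C = 0.311 and solve for t:
e^(−t/τ) = (C − C_in)/(C₀ − C_in) = (0.311 − 0.208)/(1.93 − 0.208) = 0.059814
t = −τ ln(…) = 30.275 × 2.8165 = 85.271 h.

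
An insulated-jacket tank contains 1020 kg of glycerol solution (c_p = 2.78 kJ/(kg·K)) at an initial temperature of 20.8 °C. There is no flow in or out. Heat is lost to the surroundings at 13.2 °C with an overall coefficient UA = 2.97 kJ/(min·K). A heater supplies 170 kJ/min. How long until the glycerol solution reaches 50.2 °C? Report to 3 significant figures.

M c_p dT/dt = −UA(T − T_amb) + Q̇.
τ = M c_p/UA = 954.75 min; T_ss = T_amb + Q̇/UA = 13.2 + 170/2.97 = 70.439 °C.
T(t) = T_ss + (T₀ − T_ss)e^(−t/τ); set T = 50.2:
t = −τ ln[(T − T_ss)/(T₀ − T_ss)] = −954.75 · ln(0.40772) = 856.56 min.

857 min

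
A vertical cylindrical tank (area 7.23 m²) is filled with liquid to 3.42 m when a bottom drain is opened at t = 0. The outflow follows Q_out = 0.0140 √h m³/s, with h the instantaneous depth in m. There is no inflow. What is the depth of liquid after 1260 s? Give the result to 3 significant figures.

0.396 m

A dh/dt = −Q_out = −0.0140 √h.
∫ h^(−1/2) dh = −(0.0140/A) ∫ dt, giving 2√h = 2√h₀ − (0.0140/A) t.
√h = √3.42 − 0.0140·1260/(2·7.23) = 1.8493 − 1.2199 = 0.62941.
h = 0.62941² = 0.39615 m.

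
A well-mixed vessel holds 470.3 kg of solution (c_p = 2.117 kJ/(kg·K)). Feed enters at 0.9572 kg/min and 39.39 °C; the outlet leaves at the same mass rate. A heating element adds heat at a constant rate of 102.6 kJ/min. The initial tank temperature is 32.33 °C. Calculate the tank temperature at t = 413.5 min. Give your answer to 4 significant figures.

65.16 °C

M c_p dT/dt = ṁ c_p (T_in − T) + Q̇.
τ = M/ṁ = 491.329 min; T_ss = T_in + Q̇/(ṁ c_p) = 39.39 + 102.6/(0.9572·2.117) = 90.0219 °C.
This is linear first-order; T(t) = T_ss + (T₀ − T_ss) e^(−t/τ).
T(413.5) = 90.0219 + (-57.6919)·e^(−413.5/491.329) = 90.0219 + (-57.6919)·0.431022 = 65.1554 °C.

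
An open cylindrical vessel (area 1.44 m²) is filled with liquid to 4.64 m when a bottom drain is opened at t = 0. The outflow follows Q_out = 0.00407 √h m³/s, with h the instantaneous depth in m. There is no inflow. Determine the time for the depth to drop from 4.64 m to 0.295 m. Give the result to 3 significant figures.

1140 s

A dh/dt = −Q_out = −0.00407 √h.
This is separable: 2 d(√h)/dt = −0.00407/A, so √h = √h₀ − (0.00407/(2A)) t.
t = 2A(√h₀ − √h)/0.00407 = 2·1.44·(√4.64 − √0.295)/0.00407
  = 2.8800 × (2.1541 − 0.54314) / 0.00407 = 1139.9 s.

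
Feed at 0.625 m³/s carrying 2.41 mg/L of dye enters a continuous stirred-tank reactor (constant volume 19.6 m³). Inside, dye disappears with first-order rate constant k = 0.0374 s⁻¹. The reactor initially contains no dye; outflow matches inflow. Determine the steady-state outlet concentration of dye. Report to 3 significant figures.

V dC/dt = Q(C_in − C) − k V C.
At steady state: 0 = Q C_in − (Q + kV) C_ss, so C_ss = Q C_in/(Q + kV).
C_ss = 0.625·2.41/(0.625 + 0.0374·19.6) = 1.5063/1.3580 = 1.1091 mg/L.

1.11 mg/L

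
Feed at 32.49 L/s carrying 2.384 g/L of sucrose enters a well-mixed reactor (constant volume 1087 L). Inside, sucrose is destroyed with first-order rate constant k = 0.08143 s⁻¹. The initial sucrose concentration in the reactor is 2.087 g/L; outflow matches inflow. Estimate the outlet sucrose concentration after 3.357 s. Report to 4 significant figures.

V dC/dt = Q(C_in − C) − k V C.
This is linear with rate a = Q/V + k = 0.111320 s⁻¹.
C_ss = Q C_in/(Q + kV) = 0.640110 g/L; C(t) = C_ss + (C₀ − C_ss) e^(−a t).
C(3.357) = 0.640110 + (1.44689)·e^(−0.111320·3.357) = 0.640110 + (1.44689)·0.688183 = 1.63584 g/L.

1.636 g/L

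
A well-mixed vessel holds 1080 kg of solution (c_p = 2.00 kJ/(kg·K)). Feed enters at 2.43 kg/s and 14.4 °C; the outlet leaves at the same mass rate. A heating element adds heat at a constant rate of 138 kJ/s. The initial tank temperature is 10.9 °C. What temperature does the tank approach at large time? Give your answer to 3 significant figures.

Unsteady energy balance on the tank contents: M c_p dT/dt = ṁ c_p (T_in − T) + 138.
At steady state dT/dt = 0 ⇒ T_ss = T_in + Q̇/(ṁ c_p) = 14.4 + 138/(2.43·2.00) = 42.795 °C.

42.8 °C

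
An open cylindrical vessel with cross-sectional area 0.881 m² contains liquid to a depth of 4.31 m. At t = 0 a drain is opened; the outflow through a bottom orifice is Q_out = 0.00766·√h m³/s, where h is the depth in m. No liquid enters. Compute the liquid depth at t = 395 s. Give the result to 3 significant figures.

A dh/dt = −Q_out = −0.00766 √h.
Separate and integrate: 2(√h − √h₀) = −(0.00766/A) t.
√h = √4.31 − 0.00766·395/(2·0.881) = 2.0761 − 1.7172 = 0.35886.
h = 0.35886² = 0.12878 m.

0.129 m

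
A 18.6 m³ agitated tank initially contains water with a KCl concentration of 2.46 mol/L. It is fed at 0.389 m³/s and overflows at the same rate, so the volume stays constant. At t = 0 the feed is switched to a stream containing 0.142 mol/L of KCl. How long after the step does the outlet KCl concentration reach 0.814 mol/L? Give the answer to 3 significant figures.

59.2 s

Species balance on the tank: V dC/dt = Q(C_in − C), so τ = V/Q = 47.815 s.
C(t) = C_in + (C₀ − C_in) e^(−t/τ). Set C = 0.814 and solve for t:
e^(−t/τ) = (C − C_in)/(C₀ − C_in) = (0.814 − 0.142)/(2.46 − 0.142) = 0.28991
t = −τ ln(…) = 47.815 × 1.2382 = 59.205 s.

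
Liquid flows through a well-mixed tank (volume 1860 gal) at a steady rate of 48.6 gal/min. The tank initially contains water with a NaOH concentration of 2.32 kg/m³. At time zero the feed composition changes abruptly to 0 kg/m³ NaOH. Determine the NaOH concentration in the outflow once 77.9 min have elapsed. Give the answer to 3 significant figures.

0.303 kg/m³

Accumulation = in − out for the solute gives V dC/dt = Q(C_in − C).
Time constant τ = V/Q = 1860/48.6 = 38.272 min.
C approaches C_in exponentially: C(t) = C_in + (C₀ − C_in) e^(−t/τ).
C(77.9) = 0 + (2.32 − 0)·e^(−77.9/38.272) = 0 + (2.3200)·0.13062 = 0.30304 kg/m³.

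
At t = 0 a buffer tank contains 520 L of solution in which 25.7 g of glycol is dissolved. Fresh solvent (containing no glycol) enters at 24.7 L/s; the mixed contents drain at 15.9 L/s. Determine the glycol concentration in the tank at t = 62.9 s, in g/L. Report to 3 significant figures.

0.00646 g/L

Total volume: dV/dt = Q_in − Q_out = 8.8000 L/s, so V(t) = 520 + 8.8000 t and V(62.9) = 1073.5 L.
No glycol enters, so dm/dt = −Q_out · (m/V).
Separate: dm/m = −Q_out dt/V(t) ⇒ ln(m/m₀) = −(Q_out/(Q_in−Q_out)) ln(V/V₀).
m = m₀ (V₀/V)^(Q_out/(Q_in−Q_out)) = 25.7 × (520/1073.5)^(1.8068) = 6.9364 g.
C = m/V = 6.9364/1073.5 = 0.0064614 g/L.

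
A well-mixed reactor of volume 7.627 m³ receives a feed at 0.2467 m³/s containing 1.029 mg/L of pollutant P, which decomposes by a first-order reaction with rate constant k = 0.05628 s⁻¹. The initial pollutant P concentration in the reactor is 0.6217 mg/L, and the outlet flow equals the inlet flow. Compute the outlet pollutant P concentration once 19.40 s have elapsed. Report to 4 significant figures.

0.4197 mg/L

Accumulation = in − out − consumed: V dC/dt = Q C_in − Q C − k V C.
This is linear with rate a = Q/V + k = 0.0886256 s⁻¹.
C_ss = Q C_in/(Q + kV) = 0.375553 mg/L; C(t) = C_ss + (C₀ − C_ss) e^(−a t).
C(19.40) = 0.375553 + (0.246147)·e^(−0.0886256·19.40) = 0.375553 + (0.246147)·0.179185 = 0.419659 mg/L.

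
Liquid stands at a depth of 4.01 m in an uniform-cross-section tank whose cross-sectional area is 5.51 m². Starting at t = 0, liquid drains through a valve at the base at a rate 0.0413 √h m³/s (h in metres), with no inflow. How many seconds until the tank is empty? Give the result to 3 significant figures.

A dh/dt = −Q_out = −0.0413 √h.
This is separable: 2 d(√h)/dt = −0.0413/A, so √h = √h₀ − (0.0413/(2A)) t.
Tank is empty when √h = 0: t_empty = 2A√h₀/0.0413.
t_empty = 2·5.51·√4.01/0.0413 = 11.020·2.0025/0.0413 = 534.32 s.

534 s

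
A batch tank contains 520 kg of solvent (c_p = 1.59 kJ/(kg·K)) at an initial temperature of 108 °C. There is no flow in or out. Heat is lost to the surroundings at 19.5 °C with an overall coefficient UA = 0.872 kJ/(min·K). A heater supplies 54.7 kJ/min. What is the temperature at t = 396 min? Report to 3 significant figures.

M c_p dT/dt = −UA(T − T_amb) + Q̇.
dT/dt = (T_ss − T)/τ with T_ss = T_amb + Q̇/UA = 19.5 + 54.7/0.872 = 82.229 °C, τ = M c_p/UA = 520·1.59/0.872 = 948.17 min.
Solution: T(t) = T_ss + (T₀ − T_ss) e^(−t/τ).
T(396) = 82.229 + (25.771)·0.65859 = 99.202 °C.

99.2 °C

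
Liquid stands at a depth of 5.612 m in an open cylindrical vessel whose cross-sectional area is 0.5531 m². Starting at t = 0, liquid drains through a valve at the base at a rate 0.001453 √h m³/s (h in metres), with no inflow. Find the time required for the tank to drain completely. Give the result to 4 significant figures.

With no inflow, A dh/dt = −0.001453 √h.
This is separable: 2 d(√h)/dt = −0.001453/A, so √h = √h₀ − (0.001453/(2A)) t.
Tank is empty when √h = 0: t_empty = 2A√h₀/0.001453.
t_empty = 2·0.5531·√5.612/0.001453 = 1.10620·2.36897/0.001453 = 1803.54 s.

1804 s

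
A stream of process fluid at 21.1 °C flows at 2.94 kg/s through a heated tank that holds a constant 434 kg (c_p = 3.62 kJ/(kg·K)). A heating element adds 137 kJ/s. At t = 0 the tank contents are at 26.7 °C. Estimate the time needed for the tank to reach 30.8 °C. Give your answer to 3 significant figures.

First-law balance (no shaft work): M c_p dT/dt = ṁ c_p (T_in − T) + 137.
τ = M/ṁ = 147.62 s; T_ss = T_in + Q̇/(ṁ c_p) = 33.973 °C.
T(t) = T_ss + (T₀ − T_ss) e^(−t/τ). Set T = 30.8:
e^(−t/τ) = (30.8 − 33.973)/(26.7 − 33.973) = 0.43624
t = −147.62 · ln(0.43624) = 122.46 s.

122 s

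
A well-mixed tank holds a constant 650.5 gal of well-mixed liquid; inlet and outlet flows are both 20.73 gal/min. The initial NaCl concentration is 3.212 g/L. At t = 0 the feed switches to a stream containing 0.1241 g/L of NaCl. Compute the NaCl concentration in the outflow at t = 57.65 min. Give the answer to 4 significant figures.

Species balance on the tank: V dC/dt = Q(C_in − C).
So dC/dt = (C_in − C)/τ with τ = V/Q = 650.5/20.73 = 31.3796 min.
C approaches C_in exponentially: C(t) = C_in + (C₀ − C_in) e^(−t/τ).
C(57.65) = 0.1241 + (3.212 − 0.1241)·e^(−57.65/31.3796) = 0.1241 + (3.08790)·0.159266 = 0.615898 g/L.

0.6159 g/L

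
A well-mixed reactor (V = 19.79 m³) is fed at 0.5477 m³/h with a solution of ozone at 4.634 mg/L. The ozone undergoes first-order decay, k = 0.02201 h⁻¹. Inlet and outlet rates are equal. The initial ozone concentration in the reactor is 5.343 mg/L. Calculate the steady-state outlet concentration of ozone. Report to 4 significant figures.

Species balance: V dC/dt = Q C_in − Q C − k V C.
At steady state: 0 = Q C_in − (Q + kV) C_ss, so C_ss = Q C_in/(Q + kV).
C_ss = 0.5477·4.634/(0.5477 + 0.02201·19.79) = 2.53804/0.983278 = 2.58120 mg/L.

2.581 mg/L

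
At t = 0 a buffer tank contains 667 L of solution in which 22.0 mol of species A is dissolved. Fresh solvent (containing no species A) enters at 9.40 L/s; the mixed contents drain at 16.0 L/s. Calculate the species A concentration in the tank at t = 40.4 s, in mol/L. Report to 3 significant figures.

0.0159 mol/L

Total volume: dV/dt = Q_in − Q_out = -6.6000 L/s, so V(t) = 667 − 6.6000 t and V(40.4) = 400.36 L.
Solute balance: dm/dt = 0 − Q_out C = −Q_out m/V(t).
Separate: dm/m = −Q_out dt/V(t) ⇒ ln(m/m₀) = −(Q_out/(Q_in−Q_out)) ln(V/V₀).
m = m₀ (V₀/V)^(Q_out/(Q_in−Q_out)) = 22.0 × (667/400.36)^(-2.4242) = 6.3831 mol.
C = m/V = 6.3831/400.36 = 0.015943 mol/L.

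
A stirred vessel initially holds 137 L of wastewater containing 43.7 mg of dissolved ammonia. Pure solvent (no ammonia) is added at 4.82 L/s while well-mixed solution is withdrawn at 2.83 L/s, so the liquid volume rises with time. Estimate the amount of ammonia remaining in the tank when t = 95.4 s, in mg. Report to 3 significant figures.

12.7 mg

Total volume: dV/dt = Q_in − Q_out = 1.9900 L/s, so V(t) = 137 + 1.9900 t and V(95.4) = 326.85 L.
No ammonia enters, so dm/dt = −Q_out · (m/V).
Separate: dm/m = −Q_out dt/V(t) ⇒ ln(m/m₀) = −(Q_out/(Q_in−Q_out)) ln(V/V₀).
m = m₀ (V₀/V)^(Q_out/(Q_in−Q_out)) = 43.7 × (137/326.85)^(1.4221) = 12.690 mg.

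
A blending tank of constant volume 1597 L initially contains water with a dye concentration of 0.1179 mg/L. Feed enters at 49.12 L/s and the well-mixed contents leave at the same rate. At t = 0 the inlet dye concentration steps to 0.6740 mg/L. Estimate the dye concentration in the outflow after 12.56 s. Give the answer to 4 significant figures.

Mass balance on the solute (V constant): V dC/dt = Q(C_in − C).
So dC/dt = (C_in − C)/τ with τ = V/Q = 1597/49.12 = 32.5122 s.
This is linear first-order; C(t) = C_in + (C₀ − C_in) e^(−t/τ).
C(12.56) = 0.6740 + (0.1179 − 0.6740)·e^(−12.56/32.5122) = 0.6740 + (-0.556100)·0.679556 = 0.296099 mg/L.

0.2961 mg/L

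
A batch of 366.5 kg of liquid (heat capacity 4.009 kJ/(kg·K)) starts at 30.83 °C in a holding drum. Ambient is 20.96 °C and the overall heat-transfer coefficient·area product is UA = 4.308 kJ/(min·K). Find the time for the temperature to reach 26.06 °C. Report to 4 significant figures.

Lumped-capacitance energy balance: M c_p dT/dt = UA(T_amb − T).
τ = M c_p/UA = 341.063 min; T_ss = T_amb = 20.9600 °C.
T(t) = T_ss + (T₀ − T_ss)e^(−t/τ); set T = 26.06:
t = −τ ln[(T − T_ss)/(T₀ − T_ss)] = −341.063 · ln(0.516717) = 225.190 min.

225.2 min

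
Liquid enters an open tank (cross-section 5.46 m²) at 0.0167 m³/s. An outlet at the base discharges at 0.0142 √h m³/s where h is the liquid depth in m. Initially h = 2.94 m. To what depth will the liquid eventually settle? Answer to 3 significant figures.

1.38 m

A dh/dt = Q_in − 0.0142 √h. Steady state requires inflow = outflow:
Q_in = 0.0142 √h_ss ⇒ √h_ss = 0.0167/0.0142 = 1.1761.
h_ss = 1.1761² = 1.3831 m. (Since h₀ = 2.94 m > h_ss, the level will fall toward this value.)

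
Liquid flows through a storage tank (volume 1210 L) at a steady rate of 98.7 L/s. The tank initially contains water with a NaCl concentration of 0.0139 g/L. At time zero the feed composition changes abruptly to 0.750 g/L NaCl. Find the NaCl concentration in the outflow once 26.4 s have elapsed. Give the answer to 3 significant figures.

0.665 g/L

Species balance on the tank: V dC/dt = Q(C_in − C).
Rewrite as dC/dt + C/τ = C_in/τ, τ = V/Q = 12.259 s.
Solution: C(t) = C_in + (C₀ − C_in) e^(−t/τ).
C(26.4) = 0.750 + (0.0139 − 0.750)·e^(−26.4/12.259) = 0.750 + (-0.73610)·0.11608 = 0.66455 g/L.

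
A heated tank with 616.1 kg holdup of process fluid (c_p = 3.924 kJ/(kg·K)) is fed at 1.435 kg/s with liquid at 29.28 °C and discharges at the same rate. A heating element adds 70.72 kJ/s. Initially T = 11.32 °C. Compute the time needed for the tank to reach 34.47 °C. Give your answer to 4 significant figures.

610.1 s

M c_p dT/dt = ṁ c_p (T_in − T) + Q̇.
τ = M/ṁ = 429.338 s; T_ss = T_in + Q̇/(ṁ c_p) = 41.8392 °C.
T(t) = T_ss + (T₀ − T_ss) e^(−t/τ). Set T = 34.47:
e^(−t/τ) = (34.47 − 41.8392)/(11.32 − 41.8392) = 0.241461
t = −429.338 · ln(0.241461) = 610.110 s.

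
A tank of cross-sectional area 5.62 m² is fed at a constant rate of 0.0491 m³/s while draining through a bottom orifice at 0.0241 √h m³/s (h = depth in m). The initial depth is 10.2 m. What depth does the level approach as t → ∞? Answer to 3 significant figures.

4.15 m

Level balance: A dh/dt = 0.0491 − 0.0241 √h. Setting dh/dt = 0:
Q_in = 0.0241 √h_ss ⇒ √h_ss = 0.0491/0.0241 = 2.0373.
h_ss = 2.0373² = 4.1508 m. (Since h₀ = 10.2 m > h_ss, the level will fall toward this value.)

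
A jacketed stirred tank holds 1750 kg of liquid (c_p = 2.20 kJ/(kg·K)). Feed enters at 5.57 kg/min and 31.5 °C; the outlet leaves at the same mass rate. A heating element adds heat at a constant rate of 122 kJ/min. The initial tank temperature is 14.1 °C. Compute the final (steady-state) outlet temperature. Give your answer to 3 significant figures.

M c_p dT/dt = ṁ c_p (T_in − T) + Q̇.
At steady state dT/dt = 0 ⇒ T_ss = T_in + Q̇/(ṁ c_p) = 31.5 + 122/(5.57·2.20) = 41.456 °C.

41.5 °C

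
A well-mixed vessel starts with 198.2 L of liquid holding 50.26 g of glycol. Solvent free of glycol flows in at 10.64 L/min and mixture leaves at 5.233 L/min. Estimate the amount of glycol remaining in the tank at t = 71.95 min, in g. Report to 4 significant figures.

Let m(t) be the amount of glycol. Volume: V(t) = V₀ + (Q_in − Q_out) t = 198.2 + 5.40700 t; V(71.95) = 587.234 L.
Species balance (pure solvent in): dm/dt = −Q_out · m/V(t).
dm/m = −Q_out dt/(V₀ + 5.40700 t); integrating gives ln(m/m₀) = −(Q_out/(Q_in−Q_out)) ln(V/V₀).
m = m₀ (V₀/V)^(Q_out/(Q_in−Q_out)) = 50.26 × (198.2/587.234)^(0.967819) = 17.5669 g.

17.57 g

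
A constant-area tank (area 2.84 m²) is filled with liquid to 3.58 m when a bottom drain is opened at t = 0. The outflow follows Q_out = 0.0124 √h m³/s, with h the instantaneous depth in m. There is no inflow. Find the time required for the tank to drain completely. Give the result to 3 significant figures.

Volume balance on the tank: A dh/dt = −0.0124 √h.
Separate and integrate: 2(√h − √h₀) = −(0.0124/A) t.
Tank is empty when √h = 0: t_empty = 2A√h₀/0.0124.
t_empty = 2·2.84·√3.58/0.0124 = 5.6800·1.8921/0.0124 = 866.70 s.

867 s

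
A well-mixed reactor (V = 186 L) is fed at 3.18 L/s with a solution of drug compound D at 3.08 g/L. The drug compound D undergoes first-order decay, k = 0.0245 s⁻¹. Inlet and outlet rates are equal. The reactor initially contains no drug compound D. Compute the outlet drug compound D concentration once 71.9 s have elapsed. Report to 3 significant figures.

Accumulation = in − out − consumed: V dC/dt = Q C_in − Q C − k V C.
dC/dt = (Q/V) C_in − (Q/V + k) C; effective rate a = Q/V + k = 0.017097 + 0.0245 = 0.041597 s⁻¹.
C_ss = Q C_in/(Q + kV) = 1.2659 g/L; C(t) = C_ss + (C₀ − C_ss) e^(−a t).
C(71.9) = 1.2659 + (-1.2659)·e^(−0.041597·71.9) = 1.2659 + (-1.2659)·0.050247 = 1.2023 g/L.

1.20 g/L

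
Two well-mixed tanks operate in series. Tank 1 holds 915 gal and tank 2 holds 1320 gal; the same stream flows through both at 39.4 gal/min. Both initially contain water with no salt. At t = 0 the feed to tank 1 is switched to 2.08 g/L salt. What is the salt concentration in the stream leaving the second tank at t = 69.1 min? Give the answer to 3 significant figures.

Time constants: τᵢ = Vᵢ/Q for each well-mixed tank.
τ₁ = 915/39.4 = 23.223 min; τ₂ = 1320/39.4 = 33.503 min.
Tank 1: C₁ = C_in(1 − e^(−t/τ₁)). Tank 2 (τ₁ ≠ τ₂): C₂ = C_in[1 − (τ₁ e^(−t/τ₁) − τ₂ e^(−t/τ₂))/(τ₁ − τ₂)].
At t = 69.1: e^(−t/τ₁) = 0.051024, e^(−t/τ₂) = 0.12713.
C₂ = 2.08·[1 − (23.223·0.051024 − 33.503·0.12713)/(-10.279)] = 2.08·0.70092 = 1.4579 g/L.

1.46 g/L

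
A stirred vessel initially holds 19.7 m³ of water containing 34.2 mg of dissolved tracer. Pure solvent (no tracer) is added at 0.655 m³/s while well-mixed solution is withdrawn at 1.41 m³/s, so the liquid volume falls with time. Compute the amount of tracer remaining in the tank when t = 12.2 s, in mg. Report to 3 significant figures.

Let m(t) be the amount of tracer. Volume: V(t) = V₀ + (Q_in − Q_out) t = 19.7 − 0.75500 t; V(12.2) = 10.489 m³.
Solute balance: dm/dt = 0 − Q_out C = −Q_out m/V(t).
dm/m = −Q_out dt/(V₀ − 0.75500 t); integrating gives ln(m/m₀) = −(Q_out/(Q_in−Q_out)) ln(V/V₀).
m = m₀ (V₀/V)^(Q_out/(Q_in−Q_out)) = 34.2 × (19.7/10.489)^(-1.8675) = 10.539 mg.

10.5 mg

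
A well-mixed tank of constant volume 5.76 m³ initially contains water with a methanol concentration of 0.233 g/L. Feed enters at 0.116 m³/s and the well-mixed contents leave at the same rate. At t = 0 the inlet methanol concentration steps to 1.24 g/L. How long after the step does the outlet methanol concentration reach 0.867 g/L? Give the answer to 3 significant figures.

Accumulation = in − out for the solute gives V dC/dt = Q(C_in − C), so τ = V/Q = 49.655 s.
C(t) = C_in + (C₀ − C_in) e^(−t/τ). Set C = 0.867 and solve for t:
e^(−t/τ) = (C − C_in)/(C₀ − C_in) = (0.867 − 1.24)/(0.233 − 1.24) = 0.37041
t = −τ ln(…) = 49.655 × 0.99315 = 49.315 s.

49.3 s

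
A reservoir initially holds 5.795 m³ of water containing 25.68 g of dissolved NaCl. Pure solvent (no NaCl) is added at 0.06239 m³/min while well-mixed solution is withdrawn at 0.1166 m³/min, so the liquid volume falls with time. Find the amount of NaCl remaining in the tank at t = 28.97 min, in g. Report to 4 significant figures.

Total volume: dV/dt = Q_in − Q_out = -0.0542100 m³/min, so V(t) = 5.795 − 0.0542100 t and V(28.97) = 4.22454 m³.
Solute balance: dm/dt = 0 − Q_out C = −Q_out m/V(t).
Separate: dm/m = −Q_out dt/V(t) ⇒ ln(m/m₀) = −(Q_out/(Q_in−Q_out)) ln(V/V₀).
m = m₀ (V₀/V)^(Q_out/(Q_in−Q_out)) = 25.68 × (5.795/4.22454)^(-2.15089) = 13.0116 g.

13.01 g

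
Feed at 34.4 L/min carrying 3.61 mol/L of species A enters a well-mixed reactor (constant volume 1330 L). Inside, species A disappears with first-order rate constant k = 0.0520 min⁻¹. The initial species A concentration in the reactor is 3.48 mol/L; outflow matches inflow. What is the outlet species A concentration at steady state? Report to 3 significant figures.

1.20 mol/L

Accumulation = in − out − consumed: V dC/dt = Q C_in − Q C − k V C.
Steady state (dC/dt = 0): C_ss = Q C_in/(Q + kV) = C_in/(1 + kV/Q).
C_ss = 34.4·3.61/(34.4 + 0.0520·1330) = 124.18/103.56 = 1.1992 mol/L.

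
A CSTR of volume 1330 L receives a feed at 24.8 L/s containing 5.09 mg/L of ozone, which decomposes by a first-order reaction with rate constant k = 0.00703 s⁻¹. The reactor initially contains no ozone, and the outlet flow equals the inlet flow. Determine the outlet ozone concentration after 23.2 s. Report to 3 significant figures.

1.66 mg/L

V dC/dt = Q(C_in − C) − k V C.
dC/dt = (Q/V) C_in − (Q/V + k) C; effective rate a = Q/V + k = 0.018647 + 0.00703 = 0.025677 s⁻¹.
C_ss = Q C_in/(Q + kV) = 3.6964 mg/L; C(t) = C_ss + (C₀ − C_ss) e^(−a t).
C(23.2) = 3.6964 + (-3.6964)·e^(−0.025677·23.2) = 3.6964 + (-3.6964)·0.55118 = 1.6590 mg/L.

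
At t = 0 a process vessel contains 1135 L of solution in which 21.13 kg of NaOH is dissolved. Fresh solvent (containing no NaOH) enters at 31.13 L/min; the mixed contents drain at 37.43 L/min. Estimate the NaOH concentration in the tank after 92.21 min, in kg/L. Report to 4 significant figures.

Total volume: dV/dt = Q_in − Q_out = -6.30000 L/min, so V(t) = 1135 − 6.30000 t and V(92.21) = 554.077 L.
No NaOH enters, so dm/dt = −Q_out · (m/V).
Separate: dm/m = −Q_out dt/V(t) ⇒ ln(m/m₀) = −(Q_out/(Q_in−Q_out)) ln(V/V₀).
m = m₀ (V₀/V)^(Q_out/(Q_in−Q_out)) = 21.13 × (1135/554.077)^(-5.94127) = 0.298288 kg.
C = m/V = 0.298288/554.077 = 0.000538350 kg/L.

0.0005384 kg/L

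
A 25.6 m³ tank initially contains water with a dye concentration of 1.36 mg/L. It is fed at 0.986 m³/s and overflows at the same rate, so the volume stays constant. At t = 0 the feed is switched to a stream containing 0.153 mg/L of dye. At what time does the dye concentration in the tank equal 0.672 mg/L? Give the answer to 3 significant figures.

Species balance: V dC/dt = Q(C_in − C) ⇒ τ = V/Q = 25.963 s.
C(t) = C_in + (C₀ − C_in) e^(−t/τ). Set C = 0.672 and solve for t:
e^(−t/τ) = (C − C_in)/(C₀ − C_in) = (0.672 − 0.153)/(1.36 − 0.153) = 0.42999
t = −τ ln(…) = 25.963 × 0.84399 = 21.913 s.

21.9 s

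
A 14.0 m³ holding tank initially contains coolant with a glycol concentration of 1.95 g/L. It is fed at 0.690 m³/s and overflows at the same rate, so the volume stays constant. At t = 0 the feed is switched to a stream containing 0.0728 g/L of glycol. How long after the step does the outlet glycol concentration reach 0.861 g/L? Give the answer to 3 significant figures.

17.6 s

Species balance: V dC/dt = Q(C_in − C) ⇒ τ = V/Q = 20.290 s.
C(t) = C_in + (C₀ − C_in) e^(−t/τ). Set C = 0.861 and solve for t:
e^(−t/τ) = (C − C_in)/(C₀ − C_in) = (0.861 − 0.0728)/(1.95 − 0.0728) = 0.41988
t = −τ ln(…) = 20.290 × 0.86778 = 17.607 s.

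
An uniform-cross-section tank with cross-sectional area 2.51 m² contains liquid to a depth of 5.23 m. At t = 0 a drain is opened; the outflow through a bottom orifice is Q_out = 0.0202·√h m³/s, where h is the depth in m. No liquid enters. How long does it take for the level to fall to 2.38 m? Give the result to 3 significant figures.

185 s

A dh/dt = −Q_out = −0.0202 √h.
∫ h^(−1/2) dh = −(0.0202/A) ∫ dt, giving 2√h = 2√h₀ − (0.0202/A) t.
t = 2A(√h₀ − √h)/0.0202 = 2·2.51·(√5.23 − √2.38)/0.0202
  = 5.0200 × (2.2869 − 1.5427) / 0.0202 = 184.94 s.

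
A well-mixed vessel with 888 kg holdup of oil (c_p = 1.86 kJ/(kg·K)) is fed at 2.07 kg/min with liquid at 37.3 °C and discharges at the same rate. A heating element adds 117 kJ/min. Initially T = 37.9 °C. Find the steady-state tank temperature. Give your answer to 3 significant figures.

67.7 °C

Heat balance on the well-mixed liquid: M c_p dT/dt = ṁ c_p (T_in − T) + 117.
At steady state dT/dt = 0 ⇒ T_ss = T_in + Q̇/(ṁ c_p) = 37.3 + 117/(2.07·1.86) = 67.688 °C.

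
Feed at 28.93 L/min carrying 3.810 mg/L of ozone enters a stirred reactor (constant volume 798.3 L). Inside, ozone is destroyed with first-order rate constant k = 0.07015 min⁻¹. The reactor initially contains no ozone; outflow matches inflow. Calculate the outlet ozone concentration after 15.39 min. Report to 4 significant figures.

Accumulation = in − out − consumed: V dC/dt = Q C_in − Q C − k V C.
dC/dt = (Q/V) C_in − (Q/V + k) C; effective rate a = Q/V + k = 0.0362395 + 0.07015 = 0.106390 min⁻¹.
C_ss = Q C_in/(Q + kV) = 1.29780 mg/L; C(t) = C_ss + (C₀ − C_ss) e^(−a t).
C(15.39) = 1.29780 + (-1.29780)·e^(−0.106390·15.39) = 1.29780 + (-1.29780)·0.194498 = 1.04538 mg/L.

1.045 mg/L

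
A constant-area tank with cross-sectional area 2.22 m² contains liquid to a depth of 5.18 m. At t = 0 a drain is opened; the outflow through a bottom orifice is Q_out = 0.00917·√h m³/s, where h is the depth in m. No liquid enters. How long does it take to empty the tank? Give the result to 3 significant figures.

Volume balance on the tank: A dh/dt = −0.00917 √h.
Separate and integrate: 2(√h − √h₀) = −(0.00917/A) t.
Set h = 0: 2√h₀ = (0.00917/A) t_empty ⇒ t_empty = 2A√h₀/0.00917.
t_empty = 2·2.22·√5.18/0.00917 = 4.4400·2.2760/0.00917 = 1102.0 s.

1100 s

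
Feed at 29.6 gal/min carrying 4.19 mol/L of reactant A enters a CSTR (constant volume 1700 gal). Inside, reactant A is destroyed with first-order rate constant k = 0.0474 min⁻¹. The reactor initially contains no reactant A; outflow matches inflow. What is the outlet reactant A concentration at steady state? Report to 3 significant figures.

V dC/dt = Q(C_in − C) − k V C.
At steady state: 0 = Q C_in − (Q + kV) C_ss, so C_ss = Q C_in/(Q + kV).
C_ss = 29.6·4.19/(29.6 + 0.0474·1700) = 124.02/110.18 = 1.1256 mol/L.

1.13 mol/L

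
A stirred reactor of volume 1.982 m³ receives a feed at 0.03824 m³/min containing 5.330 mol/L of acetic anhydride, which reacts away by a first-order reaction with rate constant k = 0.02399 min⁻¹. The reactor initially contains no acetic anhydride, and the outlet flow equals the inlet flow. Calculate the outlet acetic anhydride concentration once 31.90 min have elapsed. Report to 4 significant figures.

V dC/dt = Q(C_in − C) − k V C.
dC/dt = (Q/V) C_in − (Q/V + k) C; effective rate a = Q/V + k = 0.0192936 + 0.02399 = 0.0432836 min⁻¹.
C_ss = Q C_in/(Q + kV) = 2.37584 mol/L; C(t) = C_ss + (C₀ − C_ss) e^(−a t).
C(31.90) = 2.37584 + (-2.37584)·e^(−0.0432836·31.90) = 2.37584 + (-2.37584)·0.251390 = 1.77858 mol/L.

1.779 mol/L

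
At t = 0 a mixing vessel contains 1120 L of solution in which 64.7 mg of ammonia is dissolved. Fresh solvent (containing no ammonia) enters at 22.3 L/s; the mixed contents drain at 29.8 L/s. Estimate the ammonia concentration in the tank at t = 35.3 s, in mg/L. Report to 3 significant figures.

Total volume: dV/dt = Q_in − Q_out = -7.5000 L/s, so V(t) = 1120 − 7.5000 t and V(35.3) = 855.25 L.
Solute balance: dm/dt = 0 − Q_out C = −Q_out m/V(t).
dm/m = −Q_out dt/(V₀ − 7.5000 t); integrating gives ln(m/m₀) = −(Q_out/(Q_in−Q_out)) ln(V/V₀).
m = m₀ (V₀/V)^(Q_out/(Q_in−Q_out)) = 64.7 × (1120/855.25)^(-3.9733) = 22.158 mg.
C = m/V = 22.158/855.25 = 0.025908 mg/L.

0.0259 mg/L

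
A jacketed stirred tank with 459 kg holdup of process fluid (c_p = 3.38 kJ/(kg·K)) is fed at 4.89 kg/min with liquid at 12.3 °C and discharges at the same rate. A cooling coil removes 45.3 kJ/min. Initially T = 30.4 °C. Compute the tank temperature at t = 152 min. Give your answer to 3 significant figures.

M c_p dT/dt = ṁ c_p (T_in − T) − Q̇.
Rearrange: dT/dt = (T_ss − T)/τ with τ = M/ṁ = 93.865 min and T_ss = T_in − Q̇/(ṁ c_p) = 9.5592 °C.
This is linear first-order; T(t) = T_ss + (T₀ − T_ss) e^(−t/τ).
T(152) = 9.5592 + (20.841)·e^(−152/93.865) = 9.5592 + (20.841)·0.19803 = 13.686 °C.

13.7 °C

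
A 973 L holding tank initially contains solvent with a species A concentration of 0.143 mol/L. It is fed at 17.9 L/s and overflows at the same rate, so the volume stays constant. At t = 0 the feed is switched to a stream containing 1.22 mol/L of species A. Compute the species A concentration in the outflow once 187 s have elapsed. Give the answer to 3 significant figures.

Unsteady species balance (constant V, well mixed): V dC/dt = Q(C_in − C).
Rewrite as dC/dt + C/τ = C_in/τ, τ = V/Q = 54.358 s.
This is linear first-order; C(t) = C_in + (C₀ − C_in) e^(−t/τ).
C(187) = 1.22 + (0.143 − 1.22)·e^(−187/54.358) = 1.22 + (-1.0770)·0.032059 = 1.1855 mol/L.

1.19 mol/L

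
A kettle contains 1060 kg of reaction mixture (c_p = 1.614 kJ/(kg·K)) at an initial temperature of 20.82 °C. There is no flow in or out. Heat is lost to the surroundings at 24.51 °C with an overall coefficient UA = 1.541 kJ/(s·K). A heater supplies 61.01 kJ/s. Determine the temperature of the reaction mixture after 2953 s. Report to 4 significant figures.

M c_p dT/dt = −UA(T − T_amb) + Q̇.
dT/dt = (T_ss − T)/τ with T_ss = T_amb + Q̇/UA = 24.51 + 61.01/1.541 = 64.1012 °C, τ = M c_p/UA = 1060·1.614/1.541 = 1110.21 s.
T approaches T_ss exponentially: T(t) = T_ss + (T₀ − T_ss) e^(−t/τ).
T(2953) = 64.1012 + (-43.2812)·0.0699589 = 61.0733 °C.

61.07 °C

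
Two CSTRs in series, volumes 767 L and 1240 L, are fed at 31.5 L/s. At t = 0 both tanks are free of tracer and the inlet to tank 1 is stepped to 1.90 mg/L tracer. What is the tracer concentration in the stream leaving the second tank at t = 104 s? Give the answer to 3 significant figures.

Time constants: τᵢ = Vᵢ/Q for each well-mixed tank.
τ₁ = 767/31.5 = 24.349 s; τ₂ = 1240/31.5 = 39.365 s.
Tank 1: C₁ = C_in(1 − e^(−t/τ₁)). Tank 2 (τ₁ ≠ τ₂): C₂ = C_in[1 − (τ₁ e^(−t/τ₁) − τ₂ e^(−t/τ₂))/(τ₁ − τ₂)].
At t = 104: e^(−t/τ₁) = 0.013965, e^(−t/τ₂) = 0.071223.
C₂ = 1.90·[1 − (24.349·0.013965 − 39.365·0.071223)/(-15.016)] = 1.90·0.83593 = 1.5883 mg/L.

1.59 mg/L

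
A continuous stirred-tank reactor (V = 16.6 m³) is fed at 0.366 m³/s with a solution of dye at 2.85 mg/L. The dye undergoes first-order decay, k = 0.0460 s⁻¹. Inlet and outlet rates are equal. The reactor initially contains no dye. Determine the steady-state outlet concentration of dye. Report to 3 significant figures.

0.923 mg/L

V dC/dt = Q(C_in − C) − k V C.
Steady state (dC/dt = 0): C_ss = Q C_in/(Q + kV) = C_in/(1 + kV/Q).
C_ss = 0.366·2.85/(0.366 + 0.0460·16.6) = 1.0431/1.1296 = 0.92342 mg/L.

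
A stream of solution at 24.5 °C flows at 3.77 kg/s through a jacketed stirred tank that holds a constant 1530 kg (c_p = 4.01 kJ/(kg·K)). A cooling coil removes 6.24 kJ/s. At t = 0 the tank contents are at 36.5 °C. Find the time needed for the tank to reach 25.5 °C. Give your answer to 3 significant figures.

Heat balance on the well-mixed liquid: M c_p dT/dt = ṁ c_p (T_in − T) − 6.24.
τ = M/ṁ = 405.84 s; T_ss = T_in − Q̇/(ṁ c_p) = 24.087 °C.
T(t) = T_ss + (T₀ − T_ss) e^(−t/τ). Set T = 25.5:
e^(−t/τ) = (25.5 − 24.087)/(36.5 − 24.087) = 0.11382
t = −405.84 · ln(0.11382) = 881.95 s.

882 s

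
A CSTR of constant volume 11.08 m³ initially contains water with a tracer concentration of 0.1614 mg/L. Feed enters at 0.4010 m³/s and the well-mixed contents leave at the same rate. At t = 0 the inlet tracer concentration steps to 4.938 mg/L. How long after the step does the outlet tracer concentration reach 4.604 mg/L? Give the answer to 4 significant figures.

73.51 s

Species balance: V dC/dt = Q(C_in − C) ⇒ τ = V/Q = 27.6309 s.
C(t) = C_in + (C₀ − C_in) e^(−t/τ). Set C = 4.604 and solve for t:
e^(−t/τ) = (C − C_in)/(C₀ − C_in) = (4.604 − 4.938)/(0.1614 − 4.938) = 0.0699242
t = −τ ln(…) = 27.6309 × 2.66034 = 73.5077 s.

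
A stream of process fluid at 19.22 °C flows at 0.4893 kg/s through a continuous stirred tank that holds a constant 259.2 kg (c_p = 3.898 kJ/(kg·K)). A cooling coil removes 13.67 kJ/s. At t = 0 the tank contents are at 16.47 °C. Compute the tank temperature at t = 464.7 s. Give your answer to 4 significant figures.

13.89 °C

M c_p dT/dt = ṁ c_p (T_in − T) − Q̇.
Rearrange: dT/dt = (T_ss − T)/τ with τ = M/ṁ = 529.736 s and T_ss = T_in − Q̇/(ṁ c_p) = 12.0528 °C.
T approaches T_ss exponentially: T(t) = T_ss + (T₀ − T_ss) e^(−t/τ).
T(464.7) = 12.0528 + (4.41723)·e^(−464.7/529.736) = 12.0528 + (4.41723)·0.415934 = 13.8900 °C.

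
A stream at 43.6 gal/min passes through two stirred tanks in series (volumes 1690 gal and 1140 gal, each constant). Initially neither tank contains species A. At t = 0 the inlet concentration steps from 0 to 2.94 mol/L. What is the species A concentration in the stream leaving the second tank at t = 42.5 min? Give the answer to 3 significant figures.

1.12 mol/L

Species balance on tank i: dCᵢ/dt = (Cᵢ₋₁ − Cᵢ)/τᵢ with τᵢ = Vᵢ/Q.
τ₁ = 1690/43.6 = 38.761 min; τ₂ = 1140/43.6 = 26.147 min.
Solving the cascade with C₁(0)=C₂(0)=0 gives C₂(t) = C_in[1 − (τ₁ e^(−t/τ₁) − τ₂ e^(−t/τ₂))/(τ₁ − τ₂)].
At t = 42.5: e^(−t/τ₁) = 0.33405, e^(−t/τ₂) = 0.19683.
C₂ = 2.94·[1 − (38.761·0.33405 − 26.147·0.19683)/(12.615)] = 2.94·0.38151 = 1.1216 mol/L.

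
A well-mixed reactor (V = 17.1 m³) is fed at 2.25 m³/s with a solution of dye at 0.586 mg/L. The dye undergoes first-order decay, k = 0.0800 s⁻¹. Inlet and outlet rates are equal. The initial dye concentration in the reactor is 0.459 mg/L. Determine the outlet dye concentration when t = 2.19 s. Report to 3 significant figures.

0.424 mg/L

V dC/dt = Q(C_in − C) − k V C.
This is linear with rate a = Q/V + k = 0.21158 s⁻¹.
C_ss = Q C_in/(Q + kV) = 0.36443 mg/L; C(t) = C_ss + (C₀ − C_ss) e^(−a t).
C(2.19) = 0.36443 + (0.094572)·e^(−0.21158·2.19) = 0.36443 + (0.094572)·0.62917 = 0.42393 mg/L.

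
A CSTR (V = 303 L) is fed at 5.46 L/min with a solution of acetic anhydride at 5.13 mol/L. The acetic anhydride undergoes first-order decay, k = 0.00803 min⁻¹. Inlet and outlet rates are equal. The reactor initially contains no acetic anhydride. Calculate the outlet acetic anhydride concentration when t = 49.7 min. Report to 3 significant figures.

2.58 mol/L

V dC/dt = Q(C_in − C) − k V C.
This is linear with rate a = Q/V + k = 0.026050 min⁻¹.
C_ss = Q C_in/(Q + kV) = 3.5486 mol/L; C(t) = C_ss + (C₀ − C_ss) e^(−a t).
C(49.7) = 3.5486 + (-3.5486)·e^(−0.026050·49.7) = 3.5486 + (-3.5486)·0.27399 = 2.5764 mol/L.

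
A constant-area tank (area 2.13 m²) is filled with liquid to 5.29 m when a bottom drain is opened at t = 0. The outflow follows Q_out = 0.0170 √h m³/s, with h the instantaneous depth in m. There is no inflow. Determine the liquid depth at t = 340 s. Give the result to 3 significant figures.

Mass balance (ρ constant): A dh/dt = −0.0170 √h.
∫ h^(−1/2) dh = −(0.0170/A) ∫ dt, giving 2√h = 2√h₀ − (0.0170/A) t.
√h = √5.29 − 0.0170·340/(2·2.13) = 2.3000 − 1.3568 = 0.94319.
h = 0.94319² = 0.88961 m.

0.890 m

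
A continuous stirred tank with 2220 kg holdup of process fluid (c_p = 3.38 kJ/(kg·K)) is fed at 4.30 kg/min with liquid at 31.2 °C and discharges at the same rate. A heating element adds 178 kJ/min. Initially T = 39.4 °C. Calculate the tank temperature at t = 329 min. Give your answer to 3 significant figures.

Unsteady energy balance on the tank contents: M c_p dT/dt = ṁ c_p (T_in − T) + 178.
Rearrange: dT/dt = (T_ss − T)/τ with τ = M/ṁ = 516.28 min and T_ss = T_in + Q̇/(ṁ c_p) = 43.447 °C.
Integrating: T(t) = T_ss + (T₀ − T_ss) e^(−t/τ).
T(329) = 43.447 + (-4.0471)·e^(−329/516.28) = 43.447 + (-4.0471)·0.52874 = 41.307 °C.

41.3 °C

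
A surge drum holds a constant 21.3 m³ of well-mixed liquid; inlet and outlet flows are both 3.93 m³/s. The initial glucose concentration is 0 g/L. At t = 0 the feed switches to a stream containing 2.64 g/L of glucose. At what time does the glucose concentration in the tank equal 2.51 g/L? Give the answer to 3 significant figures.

16.3 s

Species balance: V dC/dt = Q(C_in − C) ⇒ τ = V/Q = 5.4198 s.
C(t) = C_in + (C₀ − C_in) e^(−t/τ). Set C = 2.51 and solve for t:
e^(−t/τ) = (C − C_in)/(C₀ − C_in) = (2.51 − 2.64)/(0 − 2.64) = 0.049242
t = −τ ln(…) = 5.4198 × 3.0110 = 16.319 s.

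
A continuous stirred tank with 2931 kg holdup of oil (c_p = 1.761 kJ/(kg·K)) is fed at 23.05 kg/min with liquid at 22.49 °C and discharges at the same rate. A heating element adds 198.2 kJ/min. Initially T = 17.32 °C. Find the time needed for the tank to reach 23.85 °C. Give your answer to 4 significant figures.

133.3 min

M c_p dT/dt = ṁ c_p (T_in − T) + Q̇.
τ = M/ṁ = 127.158 min; T_ss = T_in + Q̇/(ṁ c_p) = 27.3728 °C.
T(t) = T_ss + (T₀ − T_ss) e^(−t/τ). Set T = 23.85:
e^(−t/τ) = (23.85 − 27.3728)/(17.32 − 27.3728) = 0.350433
t = −127.158 · ln(0.350433) = 133.336 min.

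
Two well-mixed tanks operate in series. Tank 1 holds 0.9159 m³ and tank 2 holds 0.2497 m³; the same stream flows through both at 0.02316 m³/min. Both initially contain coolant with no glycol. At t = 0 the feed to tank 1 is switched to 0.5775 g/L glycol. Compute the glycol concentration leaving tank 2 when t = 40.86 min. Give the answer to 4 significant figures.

0.2999 g/L

Time constants: τᵢ = Vᵢ/Q for each well-mixed tank.
τ₁ = 0.9159/0.02316 = 39.5466 min; τ₂ = 0.2497/0.02316 = 10.7815 min.
Tank 1: C₁ = C_in(1 − e^(−t/τ₁)). Tank 2 (τ₁ ≠ τ₂): C₂ = C_in[1 − (τ₁ e^(−t/τ₁) − τ₂ e^(−t/τ₂))/(τ₁ − τ₂)].
At t = 40.86: e^(−t/τ₁) = 0.355863, e^(−t/τ₂) = 0.0225997.
C₂ = 0.5775·[1 − (39.5466·0.355863 − 10.7815·0.0225997)/(28.7651)] = 0.5775·0.519226 = 0.299853 g/L.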